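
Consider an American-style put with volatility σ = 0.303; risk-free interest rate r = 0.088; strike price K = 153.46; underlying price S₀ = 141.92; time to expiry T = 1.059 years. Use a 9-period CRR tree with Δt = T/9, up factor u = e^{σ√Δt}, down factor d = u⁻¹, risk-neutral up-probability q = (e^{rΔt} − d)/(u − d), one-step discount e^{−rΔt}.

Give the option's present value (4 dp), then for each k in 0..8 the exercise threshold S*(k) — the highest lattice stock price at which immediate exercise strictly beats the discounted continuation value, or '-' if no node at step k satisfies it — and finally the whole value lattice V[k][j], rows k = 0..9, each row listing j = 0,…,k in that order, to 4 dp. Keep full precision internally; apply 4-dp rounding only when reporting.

Δt=0.11767  u=1.10953  d=0.90128  q=0.52402  discount=0.98970
step 9 (expiry): payoffs max(K−S,0) = 97.7682 84.9002 69.0590 49.5575 25.5500 0.0000 0.0000 0.0000 0.0000 0.0000
step 8: (k=8,j=0): S=61.7917, (K−S)⁺=91.6683, hold=90.0875 ⇒ V=91.6683 exercise | (k=8,j=1): S=76.0691, (K−S)⁺=77.3909, hold=75.8100 ⇒ V=77.3909 exercise | (k=8,j=2): S=93.6455, (K−S)⁺=59.8145, hold=58.2337 ⇒ V=59.8145 exercise | (k=8,j=3): S=115.2830, (K−S)⁺=38.1770, hold=36.5962 ⇒ V=38.1770 exercise | (k=8,j=4): S=141.9200, (K−S)⁺=11.5400, hold=12.0360 ⇒ V=12.0360 continue | (k=8,j=5): S=174.7117, (K−S)⁺=0.0000, hold=0.0000 ⇒ V=0.0000 continue | (k=8,j=6): S=215.0801, (K−S)⁺=0.0000, hold=0.0000 ⇒ V=0.0000 continue | (k=8,j=7): S=264.7760, (K−S)⁺=0.0000, hold=0.0000 ⇒ V=0.0000 continue | (k=8,j=8): S=325.9545, (K−S)⁺=0.0000, hold=0.0000 ⇒ V=0.0000 continue  boundary S*=115.2830
step 7: (k=7,j=0): S=68.5598, (K−S)⁺=84.9002, hold=83.3194 ⇒ V=84.9002 exercise | (k=7,j=1): S=84.4010, (K−S)⁺=69.0590, hold=67.4782 ⇒ V=69.0590 exercise | (k=7,j=2): S=103.9025, (K−S)⁺=49.5575, hold=47.9767 ⇒ V=49.5575 exercise | (k=7,j=3): S=127.9100, (K−S)⁺=25.5500, hold=24.2264 ⇒ V=25.5500 exercise | (k=7,j=4): S=157.4645, (K−S)⁺=0.0000, hold=5.6699 ⇒ V=5.6699 continue | (k=7,j=5): S=193.8479, (K−S)⁺=0.0000, hold=0.0000 ⇒ V=0.0000 continue | (k=7,j=6): S=238.6379, (K−S)⁺=0.0000, hold=0.0000 ⇒ V=0.0000 continue | (k=7,j=7): S=293.7770, (K−S)⁺=0.0000, hold=0.0000 ⇒ V=0.0000 continue  boundary S*=127.9100
step 6: (k=6,j=0): S=76.0691, (K−S)⁺=77.3909, hold=75.8100 ⇒ V=77.3909 exercise | (k=6,j=1): S=93.6455, (K−S)⁺=59.8145, hold=58.2337 ⇒ V=59.8145 exercise | (k=6,j=2): S=115.2830, (K−S)⁺=38.1770, hold=36.5962 ⇒ V=38.1770 exercise | (k=6,j=3): S=141.9200, (K−S)⁺=11.5400, hold=14.9765 ⇒ V=14.9765 continue | (k=6,j=4): S=174.7117, (K−S)⁺=0.0000, hold=2.6710 ⇒ V=2.6710 continue | (k=6,j=5): S=215.0801, (K−S)⁺=0.0000, hold=0.0000 ⇒ V=0.0000 continue | (k=6,j=6): S=264.7760, (K−S)⁺=0.0000, hold=0.0000 ⇒ V=0.0000 continue  boundary S*=115.2830
step 5: (k=5,j=0): S=84.4010, (K−S)⁺=69.0590, hold=67.4782 ⇒ V=69.0590 exercise | (k=5,j=1): S=103.9025, (K−S)⁺=49.5575, hold=47.9767 ⇒ V=49.5575 exercise | (k=5,j=2): S=127.9100, (K−S)⁺=25.5500, hold=25.7515 ⇒ V=25.7515 continue | (k=5,j=3): S=157.4645, (K−S)⁺=0.0000, hold=8.4403 ⇒ V=8.4403 continue | (k=5,j=4): S=193.8479, (K−S)⁺=0.0000, hold=1.2582 ⇒ V=1.2582 continue | (k=5,j=5): S=238.6379, (K−S)⁺=0.0000, hold=0.0000 ⇒ V=0.0000 continue  boundary S*=103.9025
step 4: (k=4,j=0): S=93.6455, (K−S)⁺=59.8145, hold=58.2337 ⇒ V=59.8145 exercise | (k=4,j=1): S=115.2830, (K−S)⁺=38.1770, hold=36.7007 ⇒ V=38.1770 exercise | (k=4,j=2): S=141.9200, (K−S)⁺=11.5400, hold=16.5082 ⇒ V=16.5082 continue | (k=4,j=3): S=174.7117, (K−S)⁺=0.0000, hold=4.6286 ⇒ V=4.6286 continue | (k=4,j=4): S=215.0801, (K−S)⁺=0.0000, hold=0.5927 ⇒ V=0.5927 continue  boundary S*=115.2830
step 3: (k=3,j=0): S=103.9025, (K−S)⁺=49.5575, hold=47.9767 ⇒ V=49.5575 exercise | (k=3,j=1): S=127.9100, (K−S)⁺=25.5500, hold=26.5458 ⇒ V=26.5458 continue | (k=3,j=2): S=157.4645, (K−S)⁺=0.0000, hold=10.1771 ⇒ V=10.1771 continue | (k=3,j=3): S=193.8479, (K−S)⁺=0.0000, hold=2.4878 ⇒ V=2.4878 continue  boundary S*=103.9025
step 2: (k=2,j=0): S=115.2830, (K−S)⁺=38.1770, hold=37.1126 ⇒ V=38.1770 exercise | (k=2,j=1): S=141.9200, (K−S)⁺=11.5400, hold=17.7832 ⇒ V=17.7832 continue | (k=2,j=2): S=174.7117, (K−S)⁺=0.0000, hold=6.0844 ⇒ V=6.0844 continue  boundary S*=115.2830
step 1: (k=1,j=0): S=127.9100, (K−S)⁺=25.5500, hold=27.2071 ⇒ V=27.2071 continue | (k=1,j=1): S=157.4645, (K−S)⁺=0.0000, hold=11.5328 ⇒ V=11.5328 continue  boundary S*=-
step 0: (k=0,j=0): S=141.9200, (K−S)⁺=11.5400, hold=18.7978 ⇒ V=18.7978 continue  boundary S*=-

price = 18.7978
boundary = - - 115.2830 103.9025 115.2830 103.9025 115.2830 127.9100 115.2830
tree:
18.7978
27.2071 11.5328
38.1770 17.7832 6.0844
49.5575 26.5458 10.1771 2.4878
59.8145 38.1770 16.5082 4.6286 0.5927
69.0590 49.5575 25.7515 8.4403 1.2582 0.0000
77.3909 59.8145 38.1770 14.9765 2.6710 0.0000 0.0000
84.9002 69.0590 49.5575 25.5500 5.6699 0.0000 0.0000 0.0000
91.6683 77.3909 59.8145 38.1770 12.0360 0.0000 0.0000 0.0000 0.0000
97.7682 84.9002 69.0590 49.5575 25.5500 0.0000 0.0000 0.0000 0.0000 0.0000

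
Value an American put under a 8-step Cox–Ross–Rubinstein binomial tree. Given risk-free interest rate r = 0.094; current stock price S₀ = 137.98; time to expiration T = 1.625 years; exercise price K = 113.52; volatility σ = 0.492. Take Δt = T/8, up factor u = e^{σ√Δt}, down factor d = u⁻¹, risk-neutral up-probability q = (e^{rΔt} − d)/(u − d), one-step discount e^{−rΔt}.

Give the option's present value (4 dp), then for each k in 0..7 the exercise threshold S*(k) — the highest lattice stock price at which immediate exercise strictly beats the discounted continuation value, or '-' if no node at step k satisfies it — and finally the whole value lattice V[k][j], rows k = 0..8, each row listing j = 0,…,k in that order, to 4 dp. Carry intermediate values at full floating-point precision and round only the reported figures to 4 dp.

price = 14.5597
boundary = - - - 70.9436 56.8345 70.9436 56.8345 70.9436
tree:
14.5597
21.4664 7.8858
30.7458 12.5751 3.2755
42.5764 19.5432 5.7583 0.7991
56.6855 29.4230 9.9458 1.5906 0.0000
67.9886 42.5764 16.7798 3.1660 0.0000 0.0000
77.0438 56.6855 27.3947 6.3015 0.0000 0.0000 0.0000
84.2981 67.9886 42.5764 12.5426 0.0000 0.0000 0.0000 0.0000
90.1097 77.0438 56.6855 24.9648 0.0000 0.0000 0.0000 0.0000 0.0000

Δt=0.20312  u=1.24825  d=0.80112  q=0.48790  discount=0.98109
step 8 (expiry): payoffs max(K−S,0) = 90.1097 77.0438 56.6855 24.9648 0.0000 0.0000 0.0000 0.0000 0.0000
step 7: (k=7,j=0): S=29.2219, (K−S)⁺=84.2981, hold=82.1511 ⇒ V=84.2981 exercise | (k=7,j=1): S=45.5314, (K−S)⁺=67.9886, hold=65.8417 ⇒ V=67.9886 exercise | (k=7,j=2): S=70.9436, (K−S)⁺=42.5764, hold=40.4295 ⇒ V=42.5764 exercise | (k=7,j=3): S=110.5389, (K−S)⁺=2.9811, hold=12.5426 ⇒ V=12.5426 continue | (k=7,j=4): S=172.2333, (K−S)⁺=0.0000, hold=0.0000 ⇒ V=0.0000 continue | (k=7,j=5): S=268.3610, (K−S)⁺=0.0000, hold=0.0000 ⇒ V=0.0000 continue | (k=7,j=6): S=418.1398, (K−S)⁺=0.0000, hold=0.0000 ⇒ V=0.0000 continue | (k=7,j=7): S=651.5138, (K−S)⁺=0.0000, hold=0.0000 ⇒ V=0.0000 continue  boundary S*=70.9436
step 6: (k=6,j=0): S=36.4762, (K−S)⁺=77.0438, hold=74.8968 ⇒ V=77.0438 exercise | (k=6,j=1): S=56.8345, (K−S)⁺=56.6855, hold=54.5386 ⇒ V=56.6855 exercise | (k=6,j=2): S=88.5552, (K−S)⁺=24.9648, hold=27.3947 ⇒ V=27.3947 continue | (k=6,j=3): S=137.9800, (K−S)⁺=0.0000, hold=6.3015 ⇒ V=6.3015 continue | (k=6,j=4): S=214.9900, (K−S)⁺=0.0000, hold=0.0000 ⇒ V=0.0000 continue | (k=6,j=5): S=334.9812, (K−S)⁺=0.0000, hold=0.0000 ⇒ V=0.0000 continue | (k=6,j=6): S=521.9424, (K−S)⁺=0.0000, hold=0.0000 ⇒ V=0.0000 continue  boundary S*=56.8345
step 5: (k=5,j=0): S=45.5314, (K−S)⁺=67.9886, hold=65.8417 ⇒ V=67.9886 exercise | (k=5,j=1): S=70.9436, (K−S)⁺=42.5764, hold=41.5926 ⇒ V=42.5764 exercise | (k=5,j=2): S=110.5389, (K−S)⁺=2.9811, hold=16.7798 ⇒ V=16.7798 continue | (k=5,j=3): S=172.2333, (K−S)⁺=0.0000, hold=3.1660 ⇒ V=3.1660 continue | (k=5,j=4): S=268.3610, (K−S)⁺=0.0000, hold=0.0000 ⇒ V=0.0000 continue | (k=5,j=5): S=418.1398, (K−S)⁺=0.0000, hold=0.0000 ⇒ V=0.0000 continue  boundary S*=70.9436
step 4: (k=4,j=0): S=56.8345, (K−S)⁺=56.6855, hold=54.5386 ⇒ V=56.6855 exercise | (k=4,j=1): S=88.5552, (K−S)⁺=24.9648, hold=29.4230 ⇒ V=29.4230 continue | (k=4,j=2): S=137.9800, (K−S)⁺=0.0000, hold=9.9458 ⇒ V=9.9458 continue | (k=4,j=3): S=214.9900, (K−S)⁺=0.0000, hold=1.5906 ⇒ V=1.5906 continue | (k=4,j=4): S=334.9812, (K−S)⁺=0.0000, hold=0.0000 ⇒ V=0.0000 continue  boundary S*=56.8345
step 3: (k=3,j=0): S=70.9436, (K−S)⁺=42.5764, hold=42.5635 ⇒ V=42.5764 exercise | (k=3,j=1): S=110.5389, (K−S)⁺=2.9811, hold=19.5432 ⇒ V=19.5432 continue | (k=3,j=2): S=172.2333, (K−S)⁺=0.0000, hold=5.7583 ⇒ V=5.7583 continue | (k=3,j=3): S=268.3610, (K−S)⁺=0.0000, hold=0.7991 ⇒ V=0.7991 continue  boundary S*=70.9436
step 2: (k=2,j=0): S=88.5552, (K−S)⁺=24.9648, hold=30.7458 ⇒ V=30.7458 continue | (k=2,j=1): S=137.9800, (K−S)⁺=0.0000, hold=12.5751 ⇒ V=12.5751 continue | (k=2,j=2): S=214.9900, (K−S)⁺=0.0000, hold=3.2755 ⇒ V=3.2755 continue  boundary S*=-
step 1: (k=1,j=0): S=110.5389, (K−S)⁺=2.9811, hold=21.4664 ⇒ V=21.4664 continue | (k=1,j=1): S=172.2333, (K−S)⁺=0.0000, hold=7.8858 ⇒ V=7.8858 continue  boundary S*=-
step 0: (k=0,j=0): S=137.9800, (K−S)⁺=0.0000, hold=14.5597 ⇒ V=14.5597 continue  boundary S*=-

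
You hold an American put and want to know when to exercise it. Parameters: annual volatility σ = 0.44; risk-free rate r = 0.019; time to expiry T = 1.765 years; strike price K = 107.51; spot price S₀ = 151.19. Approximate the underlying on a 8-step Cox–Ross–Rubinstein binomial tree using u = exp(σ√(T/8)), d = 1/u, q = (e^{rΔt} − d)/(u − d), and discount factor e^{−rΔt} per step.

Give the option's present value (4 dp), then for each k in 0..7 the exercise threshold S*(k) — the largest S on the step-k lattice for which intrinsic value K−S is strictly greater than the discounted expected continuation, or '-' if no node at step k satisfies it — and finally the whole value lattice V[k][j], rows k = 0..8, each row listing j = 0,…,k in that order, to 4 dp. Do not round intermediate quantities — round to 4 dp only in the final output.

Δt=0.22062  u=1.22958  d=0.81329  q=0.45861  discount=0.99582
step 8 (expiry): payoffs max(K−S,0) = 78.5717 63.7592 41.3648 7.5075 0.0000 0.0000 0.0000 0.0000 0.0000
step 7: (k=7,j=0): S=35.5820, (K−S)⁺=71.9280, hold=71.4783 ⇒ V=71.9280 exercise | (k=7,j=1): S=53.7950, (K−S)⁺=53.7150, hold=53.2652 ⇒ V=53.7150 exercise | (k=7,j=2): S=81.3307, (K−S)⁺=26.1793, hold=25.7296 ⇒ V=26.1793 exercise | (k=7,j=3): S=122.9609, (K−S)⁺=0.0000, hold=4.0475 ⇒ V=4.0475 continue | (k=7,j=4): S=185.8999, (K−S)⁺=0.0000, hold=0.0000 ⇒ V=0.0000 continue | (k=7,j=5): S=281.0552, (K−S)⁺=0.0000, hold=0.0000 ⇒ V=0.0000 continue | (k=7,j=6): S=424.9169, (K−S)⁺=0.0000, hold=0.0000 ⇒ V=0.0000 continue | (k=7,j=7): S=642.4159, (K−S)⁺=0.0000, hold=0.0000 ⇒ V=0.0000 continue  boundary S*=81.3307
step 6: (k=6,j=0): S=43.7508, (K−S)⁺=63.7592, hold=63.3095 ⇒ V=63.7592 exercise | (k=6,j=1): S=66.1452, (K−S)⁺=41.3648, hold=40.9151 ⇒ V=41.3648 exercise | (k=6,j=2): S=100.0025, (K−S)⁺=7.5075, hold=15.9625 ⇒ V=15.9625 continue | (k=6,j=3): S=151.1900, (K−S)⁺=0.0000, hold=2.1821 ⇒ V=2.1821 continue | (k=6,j=4): S=228.5785, (K−S)⁺=0.0000, hold=0.0000 ⇒ V=0.0000 continue | (k=6,j=5): S=345.5793, (K−S)⁺=0.0000, hold=0.0000 ⇒ V=0.0000 continue | (k=6,j=6): S=522.4685, (K−S)⁺=0.0000, hold=0.0000 ⇒ V=0.0000 continue  boundary S*=66.1452
step 5: (k=5,j=0): S=53.7950, (K−S)⁺=53.7150, hold=53.2652 ⇒ V=53.7150 exercise | (k=5,j=1): S=81.3307, (K−S)⁺=26.1793, hold=29.5908 ⇒ V=29.5908 continue | (k=5,j=2): S=122.9609, (K−S)⁺=0.0000, hold=9.6024 ⇒ V=9.6024 continue | (k=5,j=3): S=185.8999, (K−S)⁺=0.0000, hold=1.1765 ⇒ V=1.1765 continue | (k=5,j=4): S=281.0552, (K−S)⁺=0.0000, hold=0.0000 ⇒ V=0.0000 continue | (k=5,j=5): S=424.9169, (K−S)⁺=0.0000, hold=0.0000 ⇒ V=0.0000 continue  boundary S*=53.7950
step 4: (k=4,j=0): S=66.1452, (K−S)⁺=41.3648, hold=42.4731 ⇒ V=42.4731 continue | (k=4,j=1): S=100.0025, (K−S)⁺=7.5075, hold=20.3386 ⇒ V=20.3386 continue | (k=4,j=2): S=151.1900, (K−S)⁺=0.0000, hold=5.7142 ⇒ V=5.7142 continue | (k=4,j=3): S=228.5785, (K−S)⁺=0.0000, hold=0.6343 ⇒ V=0.6343 continue | (k=4,j=4): S=345.5793, (K−S)⁺=0.0000, hold=0.0000 ⇒ V=0.0000 continue  boundary S*=-
step 3: (k=3,j=0): S=81.3307, (K−S)⁺=26.1793, hold=32.1869 ⇒ V=32.1869 continue | (k=3,j=1): S=122.9609, (K−S)⁺=0.0000, hold=13.5747 ⇒ V=13.5747 continue | (k=3,j=2): S=185.8999, (K−S)⁺=0.0000, hold=3.3704 ⇒ V=3.3704 continue | (k=3,j=3): S=281.0552, (K−S)⁺=0.0000, hold=0.3419 ⇒ V=0.3419 continue  boundary S*=-
step 2: (k=2,j=0): S=100.0025, (K−S)⁺=7.5075, hold=23.5523 ⇒ V=23.5523 continue | (k=2,j=1): S=151.1900, (K−S)⁺=0.0000, hold=8.8577 ⇒ V=8.8577 continue | (k=2,j=2): S=228.5785, (K−S)⁺=0.0000, hold=1.9732 ⇒ V=1.9732 continue  boundary S*=-
step 1: (k=1,j=0): S=122.9609, (K−S)⁺=0.0000, hold=16.7429 ⇒ V=16.7429 continue | (k=1,j=1): S=185.8999, (K−S)⁺=0.0000, hold=5.6766 ⇒ V=5.6766 continue  boundary S*=-
step 0: (k=0,j=0): S=151.1900, (K−S)⁺=0.0000, hold=11.6191 ⇒ V=11.6191 continue  boundary S*=-

price = 11.6191
boundary = - - - - - 53.7950 66.1452 81.3307
tree:
11.6191
16.7429 5.6766
23.5523 8.8577 1.9732
32.1869 13.5747 3.3704 0.3419
42.4731 20.3386 5.7142 0.6343 0.0000
53.7150 29.5908 9.6024 1.1765 0.0000 0.0000
63.7592 41.3648 15.9625 2.1821 0.0000 0.0000 0.0000
71.9280 53.7150 26.1793 4.0475 0.0000 0.0000 0.0000 0.0000
78.5717 63.7592 41.3648 7.5075 0.0000 0.0000 0.0000 0.0000 0.0000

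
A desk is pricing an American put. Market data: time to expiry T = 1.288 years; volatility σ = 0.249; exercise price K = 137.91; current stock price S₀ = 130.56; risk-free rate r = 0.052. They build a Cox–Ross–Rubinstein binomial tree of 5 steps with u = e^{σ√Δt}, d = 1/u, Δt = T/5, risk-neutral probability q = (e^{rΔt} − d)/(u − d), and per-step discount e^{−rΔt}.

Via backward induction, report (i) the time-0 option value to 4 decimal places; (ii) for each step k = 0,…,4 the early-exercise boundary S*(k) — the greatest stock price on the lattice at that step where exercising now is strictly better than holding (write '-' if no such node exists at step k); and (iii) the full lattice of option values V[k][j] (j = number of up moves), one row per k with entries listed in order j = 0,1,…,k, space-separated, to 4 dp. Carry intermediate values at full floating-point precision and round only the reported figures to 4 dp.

price = 15.2823
boundary = - - 101.4003 115.0601 101.4003
tree:
15.2823
24.1313 7.5632
36.5097 13.4046 2.4024
48.5478 22.8499 5.0901 0.0000
59.1567 36.5097 10.7846 0.0000 0.0000
68.5062 48.5478 22.8499 0.0000 0.0000 0.0000

Δt=0.25760  u=1.13471  d=0.88128  q=0.52166  discount=0.98669
step 5 (expiry): payoffs max(K−S,0) = 68.5062 48.5478 22.8499 0.0000 0.0000 0.0000
step 4: (k=4,j=0): S=78.7533, (K−S)⁺=59.1567, hold=57.3217 ⇒ V=59.1567 exercise | (k=4,j=1): S=101.4003, (K−S)⁺=36.5097, hold=34.6746 ⇒ V=36.5097 exercise | (k=4,j=2): S=130.5600, (K−S)⁺=7.3500, hold=10.7846 ⇒ V=10.7846 continue | (k=4,j=3): S=168.1051, (K−S)⁺=0.0000, hold=0.0000 ⇒ V=0.0000 continue | (k=4,j=4): S=216.4470, (K−S)⁺=0.0000, hold=0.0000 ⇒ V=0.0000 continue  boundary S*=101.4003
step 3: (k=3,j=0): S=89.3622, (K−S)⁺=48.5478, hold=46.7127 ⇒ V=48.5478 exercise | (k=3,j=1): S=115.0601, (K−S)⁺=22.8499, hold=22.7827 ⇒ V=22.8499 exercise | (k=3,j=2): S=148.1479, (K−S)⁺=0.0000, hold=5.0901 ⇒ V=5.0901 continue | (k=3,j=3): S=190.7507, (K−S)⁺=0.0000, hold=0.0000 ⇒ V=0.0000 continue  boundary S*=115.0601
step 2: (k=2,j=0): S=101.4003, (K−S)⁺=36.5097, hold=34.6746 ⇒ V=36.5097 exercise | (k=2,j=1): S=130.5600, (K−S)⁺=7.3500, hold=13.4046 ⇒ V=13.4046 continue | (k=2,j=2): S=168.1051, (K−S)⁺=0.0000, hold=2.4024 ⇒ V=2.4024 continue  boundary S*=101.4003
step 1: (k=1,j=0): S=115.0601, (K−S)⁺=22.8499, hold=24.1313 ⇒ V=24.1313 continue | (k=1,j=1): S=148.1479, (K−S)⁺=0.0000, hold=7.5632 ⇒ V=7.5632 continue  boundary S*=-
step 0: (k=0,j=0): S=130.5600, (K−S)⁺=7.3500, hold=15.2823 ⇒ V=15.2823 continue  boundary S*=-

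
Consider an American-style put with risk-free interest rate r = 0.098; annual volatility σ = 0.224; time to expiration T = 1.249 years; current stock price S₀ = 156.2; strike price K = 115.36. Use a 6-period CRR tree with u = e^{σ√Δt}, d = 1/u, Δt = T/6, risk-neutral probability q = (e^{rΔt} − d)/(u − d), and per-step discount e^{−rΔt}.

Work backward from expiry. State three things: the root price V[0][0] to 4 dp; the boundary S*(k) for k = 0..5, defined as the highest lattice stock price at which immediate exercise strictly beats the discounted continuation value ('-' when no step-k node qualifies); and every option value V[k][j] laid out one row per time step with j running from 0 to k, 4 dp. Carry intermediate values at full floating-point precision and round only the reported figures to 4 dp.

price = 0.6785
boundary = - - - - - 93.7034
tree:
0.6785
1.4339 0.1447
2.9739 0.3476 0.0000
6.0136 0.8350 0.0000 0.0000
11.7305 2.0057 0.0000 0.0000 0.0000
21.6566 4.8180 0.0000 0.0000 0.0000 0.0000
30.7601 11.5736 0.0000 0.0000 0.0000 0.0000 0.0000

Δt=0.20817, u=1.10761, d=0.90285, q=0.57513, disc=e^(-rΔt)=0.97981
k=6 terminal: V=max(K-S,0) → 30.7601 11.5736 0.0000 0.0000 0.0000 0.0000 0.0000
k=5: j=0 S=93.7034 intr=21.6566 cont=19.3271 V=21.6566[EX]; j=1 S=114.9544 intr=0.4056 cont=4.8180 V=4.8180[hold]; j=2 S=141.0249 intr=0.0000 cont=0.0000 V=0.0000[hold]; j=3 S=173.0080 intr=0.0000 cont=0.0000 V=0.0000[hold]; j=4 S=212.2446 intr=0.0000 cont=0.0000 V=0.0000[hold]; j=5 S=260.3796 intr=0.0000 cont=0.0000 V=0.0000[hold]  S*(5)=93.7034
k=4: j=0 S=103.7864 intr=11.5736 cont=11.7305 V=11.7305[hold]; j=1 S=127.3241 intr=0.0000 cont=2.0057 V=2.0057[hold]; j=2 S=156.2000 intr=0.0000 cont=0.0000 V=0.0000[hold]; j=3 S=191.6247 intr=0.0000 cont=0.0000 V=0.0000[hold]; j=4 S=235.0833 intr=0.0000 cont=0.0000 V=0.0000[hold]  S*(4)=-
k=3: j=0 S=114.9544 intr=0.4056 cont=6.0136 V=6.0136[hold]; j=1 S=141.0249 intr=0.0000 cont=0.8350 V=0.8350[hold]; j=2 S=173.0080 intr=0.0000 cont=0.0000 V=0.0000[hold]; j=3 S=212.2446 intr=0.0000 cont=0.0000 V=0.0000[hold]  S*(3)=-
k=2: j=0 S=127.3241 intr=0.0000 cont=2.9739 V=2.9739[hold]; j=1 S=156.2000 intr=0.0000 cont=0.3476 V=0.3476[hold]; j=2 S=191.6247 intr=0.0000 cont=0.0000 V=0.0000[hold]  S*(2)=-
k=1: j=0 S=141.0249 intr=0.0000 cont=1.4339 V=1.4339[hold]; j=1 S=173.0080 intr=0.0000 cont=0.1447 V=0.1447[hold]  S*(1)=-
k=0: j=0 S=156.2000 intr=0.0000 cont=0.6785 V=0.6785[hold]  S*(0)=-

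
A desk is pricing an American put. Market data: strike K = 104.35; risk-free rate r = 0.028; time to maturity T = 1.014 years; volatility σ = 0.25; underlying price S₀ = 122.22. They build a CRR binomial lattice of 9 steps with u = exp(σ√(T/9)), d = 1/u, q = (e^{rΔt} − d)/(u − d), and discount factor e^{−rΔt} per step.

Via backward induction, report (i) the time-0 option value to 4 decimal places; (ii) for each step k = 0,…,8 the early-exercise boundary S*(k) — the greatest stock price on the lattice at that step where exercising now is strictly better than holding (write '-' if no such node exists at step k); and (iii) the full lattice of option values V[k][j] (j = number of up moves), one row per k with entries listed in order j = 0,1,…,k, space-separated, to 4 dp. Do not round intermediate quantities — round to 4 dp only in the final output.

price = 3.9950
boundary = - - - - - 80.3385 73.8721 80.3385 87.3711
tree:
3.9950
6.0648 1.9326
8.9802 3.1624 0.7043
12.9163 5.0670 1.2614 0.1468
17.9586 7.9122 2.2292 0.2933 0.0000
24.0115 11.9672 3.8723 0.5859 0.0000 0.0000
30.4779 17.3880 6.5753 1.1704 0.0000 0.0000 0.0000
36.4239 24.0115 10.8173 2.3381 0.0000 0.0000 0.0000 0.0000
41.8913 30.4779 16.9789 4.6708 0.0000 0.0000 0.0000 0.0000 0.0000
46.9186 36.4239 24.0115 9.3308 0.0000 0.0000 0.0000 0.0000 0.0000 0.0000

params: Δt=0.11267 u=1.08754 d=0.91951 q=0.49784 e^(-rΔt)=0.99685
t_9 payoffs: 46.9186 36.4239 24.0115 9.3308 0.0000 0.0000 0.0000 0.0000 0.0000 0.0000
t_8: node(8,0) S=62.4587 payoff=41.8913 vs cont=41.5626 → 41.8913 [stop]  node(8,1) S=73.8721 payoff=30.4779 vs cont=30.1493 → 30.4779 [stop]  node(8,2) S=87.3711 payoff=16.9789 vs cont=16.6503 → 16.9789 [stop]  node(8,3) S=103.3368 payoff=1.0132 vs cont=4.6708 → 4.6708 [wait]  node(8,4) S=122.2200 payoff=0.0000 vs cont=0.0000 → 0.0000 [wait]  node(8,5) S=144.5538 payoff=0.0000 vs cont=0.0000 → 0.0000 [wait]  node(8,6) S=170.9688 payoff=0.0000 vs cont=0.0000 → 0.0000 [wait]  node(8,7) S=202.2108 payoff=0.0000 vs cont=0.0000 → 0.0000 [wait]  node(8,8) S=239.1617 payoff=0.0000 vs cont=0.0000 → 0.0000 [wait]  ⇒ S*(8)=87.3711
t_7: node(7,0) S=67.9261 payoff=36.4239 vs cont=36.0952 → 36.4239 [stop]  node(7,1) S=80.3385 payoff=24.0115 vs cont=23.6828 → 24.0115 [stop]  node(7,2) S=95.0192 payoff=9.3308 vs cont=10.8173 → 10.8173 [wait]  node(7,3) S=112.3825 payoff=0.0000 vs cont=2.3381 → 2.3381 [wait]  node(7,4) S=132.9187 payoff=0.0000 vs cont=0.0000 → 0.0000 [wait]  node(7,5) S=157.2075 payoff=0.0000 vs cont=0.0000 → 0.0000 [wait]  node(7,6) S=185.9348 payoff=0.0000 vs cont=0.0000 → 0.0000 [wait]  node(7,7) S=219.9115 payoff=0.0000 vs cont=0.0000 → 0.0000 [wait]  ⇒ S*(7)=80.3385
t_6: node(6,0) S=73.8721 payoff=30.4779 vs cont=30.1493 → 30.4779 [stop]  node(6,1) S=87.3711 payoff=16.9789 vs cont=17.3880 → 17.3880 [wait]  node(6,2) S=103.3368 payoff=1.0132 vs cont=6.5753 → 6.5753 [wait]  node(6,3) S=122.2200 payoff=0.0000 vs cont=1.1704 → 1.1704 [wait]  node(6,4) S=144.5538 payoff=0.0000 vs cont=0.0000 → 0.0000 [wait]  node(6,5) S=170.9688 payoff=0.0000 vs cont=0.0000 → 0.0000 [wait]  node(6,6) S=202.2108 payoff=0.0000 vs cont=0.0000 → 0.0000 [wait]  ⇒ S*(6)=73.8721
t_5: node(5,0) S=80.3385 payoff=24.0115 vs cont=23.8858 → 24.0115 [stop]  node(5,1) S=95.0192 payoff=9.3308 vs cont=11.9672 → 11.9672 [wait]  node(5,2) S=112.3825 payoff=0.0000 vs cont=3.8723 → 3.8723 [wait]  node(5,3) S=132.9187 payoff=0.0000 vs cont=0.5859 → 0.5859 [wait]  node(5,4) S=157.2075 payoff=0.0000 vs cont=0.0000 → 0.0000 [wait]  node(5,5) S=185.9348 payoff=0.0000 vs cont=0.0000 → 0.0000 [wait]  ⇒ S*(5)=80.3385
t_4: node(4,0) S=87.3711 payoff=16.9789 vs cont=17.9586 → 17.9586 [wait]  node(4,1) S=103.3368 payoff=1.0132 vs cont=7.9122 → 7.9122 [wait]  node(4,2) S=122.2200 payoff=0.0000 vs cont=2.2292 → 2.2292 [wait]  node(4,3) S=144.5538 payoff=0.0000 vs cont=0.2933 → 0.2933 [wait]  node(4,4) S=170.9688 payoff=0.0000 vs cont=0.0000 → 0.0000 [wait]  ⇒ S*(4)=-
t_3: node(3,0) S=95.0192 payoff=9.3308 vs cont=12.9163 → 12.9163 [wait]  node(3,1) S=112.3825 payoff=0.0000 vs cont=5.0670 → 5.0670 [wait]  node(3,2) S=132.9187 payoff=0.0000 vs cont=1.2614 → 1.2614 [wait]  node(3,3) S=157.2075 payoff=0.0000 vs cont=0.1468 → 0.1468 [wait]  ⇒ S*(3)=-
t_2: node(2,0) S=103.3368 payoff=1.0132 vs cont=8.9802 → 8.9802 [wait]  node(2,1) S=122.2200 payoff=0.0000 vs cont=3.1624 → 3.1624 [wait]  node(2,2) S=144.5538 payoff=0.0000 vs cont=0.7043 → 0.7043 [wait]  ⇒ S*(2)=-
t_1: node(1,0) S=112.3825 payoff=0.0000 vs cont=6.0648 → 6.0648 [wait]  node(1,1) S=132.9187 payoff=0.0000 vs cont=1.9326 → 1.9326 [wait]  ⇒ S*(1)=-
t_0: node(0,0) S=122.2200 payoff=0.0000 vs cont=3.9950 → 3.9950 [wait]  ⇒ S*(0)=-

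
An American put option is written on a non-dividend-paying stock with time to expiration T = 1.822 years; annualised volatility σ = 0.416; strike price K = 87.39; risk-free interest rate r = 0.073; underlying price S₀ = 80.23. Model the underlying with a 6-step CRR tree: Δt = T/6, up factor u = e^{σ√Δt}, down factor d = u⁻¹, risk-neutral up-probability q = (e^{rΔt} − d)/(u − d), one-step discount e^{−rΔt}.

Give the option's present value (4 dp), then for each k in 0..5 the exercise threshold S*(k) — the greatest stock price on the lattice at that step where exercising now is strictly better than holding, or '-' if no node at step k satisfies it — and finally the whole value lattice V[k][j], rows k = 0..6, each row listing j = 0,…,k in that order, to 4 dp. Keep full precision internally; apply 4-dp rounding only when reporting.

Δt=0.30367, u=1.25764, d=0.79514, q=0.49140, disc=e^(-rΔt)=0.97808
k=6 terminal: V=max(K-S,0) → 67.1137 55.3196 36.6651 7.1600 0.0000 0.0000 0.0000
k=5: j=0 S=25.5004 intr=61.8896 cont=59.9737 V=61.8896[EX]; j=1 S=40.3332 intr=47.0568 cont=45.1409 V=47.0568[EX]; j=2 S=63.7938 intr=23.5962 cont=21.6802 V=23.5962[EX]; j=3 S=100.9008 intr=0.0000 cont=3.5617 V=3.5617[hold]; j=4 S=159.5919 intr=0.0000 cont=0.0000 V=0.0000[hold]; j=5 S=252.4218 intr=0.0000 cont=0.0000 V=0.0000[hold]  S*(5)=63.7938
k=4: j=0 S=32.0704 intr=55.3196 cont=53.4037 V=55.3196[EX]; j=1 S=50.7249 intr=36.6651 cont=34.7492 V=36.6651[EX]; j=2 S=80.2300 intr=7.1600 cont=13.4497 V=13.4497[hold]; j=3 S=126.8974 intr=0.0000 cont=1.7718 V=1.7718[hold]; j=4 S=200.7099 intr=0.0000 cont=0.0000 V=0.0000[hold]  S*(4)=50.7249
k=3: j=0 S=40.3332 intr=47.0568 cont=45.1409 V=47.0568[EX]; j=1 S=63.7938 intr=23.5962 cont=24.7032 V=24.7032[hold]; j=2 S=100.9008 intr=0.0000 cont=7.5420 V=7.5420[hold]; j=3 S=159.5919 intr=0.0000 cont=0.8814 V=0.8814[hold]  S*(3)=40.3332
k=2: j=0 S=50.7249 intr=36.6651 cont=35.2813 V=36.6651[EX]; j=1 S=80.2300 intr=7.1600 cont=15.9135 V=15.9135[hold]; j=2 S=126.8974 intr=0.0000 cont=4.1754 V=4.1754[hold]  S*(2)=50.7249
k=1: j=0 S=63.7938 intr=23.5962 cont=25.8874 V=25.8874[hold]; j=1 S=100.9008 intr=0.0000 cont=9.9229 V=9.9229[hold]  S*(1)=-
k=0: j=0 S=80.2300 intr=7.1600 cont=17.6468 V=17.6468[hold]  S*(0)=-

price = 17.6468
boundary = - - 50.7249 40.3332 50.7249 63.7938
tree:
17.6468
25.8874 9.9229
36.6651 15.9135 4.1754
47.0568 24.7032 7.5420 0.8814
55.3196 36.6651 13.4497 1.7718 0.0000
61.8896 47.0568 23.5962 3.5617 0.0000 0.0000
67.1137 55.3196 36.6651 7.1600 0.0000 0.0000 0.0000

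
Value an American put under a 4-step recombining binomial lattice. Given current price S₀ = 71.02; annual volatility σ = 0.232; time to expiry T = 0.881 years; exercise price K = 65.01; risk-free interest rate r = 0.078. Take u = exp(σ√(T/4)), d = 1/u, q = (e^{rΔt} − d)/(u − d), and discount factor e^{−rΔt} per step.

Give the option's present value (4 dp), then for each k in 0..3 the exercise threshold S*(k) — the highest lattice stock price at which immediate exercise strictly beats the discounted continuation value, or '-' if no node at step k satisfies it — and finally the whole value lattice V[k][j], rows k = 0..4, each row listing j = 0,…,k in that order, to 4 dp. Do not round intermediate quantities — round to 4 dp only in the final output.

price = 2.2703
boundary = - - - 51.2299
tree:
2.2703
4.3285 0.6726
7.9497 1.5280 0.0000
13.7801 3.4716 0.0000 0.0000
19.0651 7.8872 0.0000 0.0000 0.0000

Δt=0.22025  u=1.11503  d=0.89684  q=0.55222  discount=0.98297
step 4 (expiry): payoffs max(K−S,0) = 19.0651 7.8872 0.0000 0.0000 0.0000
step 3: (k=3,j=0): S=51.2299, (K−S)⁺=13.7801, hold=12.6728 ⇒ V=13.7801 exercise | (k=3,j=1): S=63.6935, (K−S)⁺=1.3165, hold=3.4716 ⇒ V=3.4716 continue | (k=3,j=2): S=79.1893, (K−S)⁺=0.0000, hold=0.0000 ⇒ V=0.0000 continue | (k=3,j=3): S=98.4550, (K−S)⁺=0.0000, hold=0.0000 ⇒ V=0.0000 continue  boundary S*=51.2299
step 2: (k=2,j=0): S=57.1228, (K−S)⁺=7.8872, hold=7.9497 ⇒ V=7.9497 continue | (k=2,j=1): S=71.0200, (K−S)⁺=0.0000, hold=1.5280 ⇒ V=1.5280 continue | (k=2,j=2): S=88.2983, (K−S)⁺=0.0000, hold=0.0000 ⇒ V=0.0000 continue  boundary S*=-
step 1: (k=1,j=0): S=63.6935, (K−S)⁺=1.3165, hold=4.3285 ⇒ V=4.3285 continue | (k=1,j=1): S=79.1893, (K−S)⁺=0.0000, hold=0.6726 ⇒ V=0.6726 continue  boundary S*=-
step 0: (k=0,j=0): S=71.0200, (K−S)⁺=0.0000, hold=2.2703 ⇒ V=2.2703 continue  boundary S*=-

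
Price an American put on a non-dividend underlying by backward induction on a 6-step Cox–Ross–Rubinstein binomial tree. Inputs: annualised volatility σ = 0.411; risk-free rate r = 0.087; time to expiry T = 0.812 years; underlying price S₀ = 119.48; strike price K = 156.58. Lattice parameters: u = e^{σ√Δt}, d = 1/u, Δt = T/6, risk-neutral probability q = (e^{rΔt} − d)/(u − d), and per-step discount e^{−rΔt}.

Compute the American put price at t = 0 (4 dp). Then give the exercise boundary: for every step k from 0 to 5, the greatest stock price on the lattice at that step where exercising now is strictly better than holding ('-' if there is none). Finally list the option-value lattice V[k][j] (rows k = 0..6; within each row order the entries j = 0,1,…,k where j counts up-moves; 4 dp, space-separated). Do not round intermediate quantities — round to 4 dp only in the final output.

Δt=0.13533, u=1.16323, d=0.85968, q=0.50129, disc=e^(-rΔt)=0.98830
k=6 terminal: V=max(K-S,0) → 108.3508 91.3213 68.2787 37.1000 0.0000 0.0000 0.0000
k=5: j=0 S=56.1015 intr=100.4785 cont=98.6458 V=100.4785[EX]; j=1 S=75.9106 intr=80.6694 cont=78.8366 V=80.6694[EX]; j=2 S=102.7143 intr=53.8657 cont=52.0329 V=53.8657[EX]; j=3 S=138.9823 intr=17.5977 cont=18.2856 V=18.2856[hold]; j=4 S=188.0562 intr=0.0000 cont=0.0000 V=0.0000[hold]; j=5 S=254.4580 intr=0.0000 cont=0.0000 V=0.0000[hold]  S*(5)=102.7143
k=4: j=0 S=65.2587 intr=91.3213 cont=89.4885 V=91.3213[EX]; j=1 S=88.3013 intr=68.2787 cont=66.4460 V=68.2787[EX]; j=2 S=119.4800 intr=37.1000 cont=35.6080 V=37.1000[EX]; j=3 S=161.6678 intr=0.0000 cont=9.0125 V=9.0125[hold]; j=4 S=218.7519 intr=0.0000 cont=0.0000 V=0.0000[hold]  S*(4)=119.4800
k=3: j=0 S=75.9106 intr=80.6694 cont=78.8366 V=80.6694[EX]; j=1 S=102.7143 intr=53.8657 cont=52.0329 V=53.8657[EX]; j=2 S=138.9823 intr=17.5977 cont=22.7506 V=22.7506[hold]; j=3 S=188.0562 intr=0.0000 cont=4.4420 V=4.4420[hold]  S*(3)=102.7143
k=2: j=0 S=88.3013 intr=68.2787 cont=66.4460 V=68.2787[EX]; j=1 S=119.4800 intr=37.1000 cont=37.8201 V=37.8201[hold]; j=2 S=161.6678 intr=0.0000 cont=13.4138 V=13.4138[hold]  S*(2)=88.3013
k=1: j=0 S=102.7143 intr=53.8657 cont=52.3896 V=53.8657[EX]; j=1 S=138.9823 intr=17.5977 cont=25.2860 V=25.2860[hold]  S*(1)=102.7143
k=0: j=0 S=119.4800 intr=37.1000 cont=39.0762 V=39.0762[hold]  S*(0)=-

price = 39.0762
boundary = - 102.7143 88.3013 102.7143 119.4800 102.7143
tree:
39.0762
53.8657 25.2860
68.2787 37.8201 13.4138
80.6694 53.8657 22.7506 4.4420
91.3213 68.2787 37.1000 9.0125 0.0000
100.4785 80.6694 53.8657 18.2856 0.0000 0.0000
108.3508 91.3213 68.2787 37.1000 0.0000 0.0000 0.0000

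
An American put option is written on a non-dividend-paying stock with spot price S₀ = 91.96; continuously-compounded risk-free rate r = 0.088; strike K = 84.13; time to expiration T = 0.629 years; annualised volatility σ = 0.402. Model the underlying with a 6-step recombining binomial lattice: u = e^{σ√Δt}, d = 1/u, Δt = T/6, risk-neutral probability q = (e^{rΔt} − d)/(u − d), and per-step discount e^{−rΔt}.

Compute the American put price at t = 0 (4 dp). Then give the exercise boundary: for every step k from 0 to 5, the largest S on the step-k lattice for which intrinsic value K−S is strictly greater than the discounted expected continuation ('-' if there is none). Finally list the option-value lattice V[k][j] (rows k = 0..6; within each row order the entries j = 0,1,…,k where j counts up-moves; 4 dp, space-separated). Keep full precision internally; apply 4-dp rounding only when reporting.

Δt=0.10483  u=1.13901  d=0.87796  q=0.50301  discount=0.99082
step 6 (expiry): payoffs max(K−S,0) = 42.0153 29.4928 13.2467 0.0000 0.0000 0.0000 0.0000
step 5: (k=5,j=0): S=47.9691, (K−S)⁺=36.1609, hold=35.3884 ⇒ V=36.1609 exercise | (k=5,j=1): S=62.2324, (K−S)⁺=21.8976, hold=21.1251 ⇒ V=21.8976 exercise | (k=5,j=2): S=80.7368, (K−S)⁺=3.3932, hold=6.5230 ⇒ V=6.5230 continue | (k=5,j=3): S=104.7434, (K−S)⁺=0.0000, hold=0.0000 ⇒ V=0.0000 continue | (k=5,j=4): S=135.8881, (K−S)⁺=0.0000, hold=0.0000 ⇒ V=0.0000 continue | (k=5,j=5): S=176.2936, (K−S)⁺=0.0000, hold=0.0000 ⇒ V=0.0000 continue  boundary S*=62.2324
step 4: (k=4,j=0): S=54.6372, (K−S)⁺=29.4928, hold=28.7202 ⇒ V=29.4928 exercise | (k=4,j=1): S=70.8833, (K−S)⁺=13.2467, hold=14.0340 ⇒ V=14.0340 continue | (k=4,j=2): S=91.9600, (K−S)⁺=0.0000, hold=3.2121 ⇒ V=3.2121 continue | (k=4,j=3): S=119.3037, (K−S)⁺=0.0000, hold=0.0000 ⇒ V=0.0000 continue | (k=4,j=4): S=154.7780, (K−S)⁺=0.0000, hold=0.0000 ⇒ V=0.0000 continue  boundary S*=54.6372
step 3: (k=3,j=0): S=62.2324, (K−S)⁺=21.8976, hold=21.5175 ⇒ V=21.8976 exercise | (k=3,j=1): S=80.7368, (K−S)⁺=3.3932, hold=8.5116 ⇒ V=8.5116 continue | (k=3,j=2): S=104.7434, (K−S)⁺=0.0000, hold=1.5817 ⇒ V=1.5817 continue | (k=3,j=3): S=135.8881, (K−S)⁺=0.0000, hold=0.0000 ⇒ V=0.0000 continue  boundary S*=62.2324
step 2: (k=2,j=0): S=70.8833, (K−S)⁺=13.2467, hold=15.0251 ⇒ V=15.0251 continue | (k=2,j=1): S=91.9600, (K−S)⁺=0.0000, hold=4.9797 ⇒ V=4.9797 continue | (k=2,j=2): S=119.3037, (K−S)⁺=0.0000, hold=0.7789 ⇒ V=0.7789 continue  boundary S*=-
step 1: (k=1,j=0): S=80.7368, (K−S)⁺=3.3932, hold=9.8806 ⇒ V=9.8806 continue | (k=1,j=1): S=104.7434, (K−S)⁺=0.0000, hold=2.8403 ⇒ V=2.8403 continue  boundary S*=-
step 0: (k=0,j=0): S=91.9600, (K−S)⁺=0.0000, hold=6.2811 ⇒ V=6.2811 continue  boundary S*=-

price = 6.2811
boundary = - - - 62.2324 54.6372 62.2324
tree:
6.2811
9.8806 2.8403
15.0251 4.9797 0.7789
21.8976 8.5116 1.5817 0.0000
29.4928 14.0340 3.2121 0.0000 0.0000
36.1609 21.8976 6.5230 0.0000 0.0000 0.0000
42.0153 29.4928 13.2467 0.0000 0.0000 0.0000 0.0000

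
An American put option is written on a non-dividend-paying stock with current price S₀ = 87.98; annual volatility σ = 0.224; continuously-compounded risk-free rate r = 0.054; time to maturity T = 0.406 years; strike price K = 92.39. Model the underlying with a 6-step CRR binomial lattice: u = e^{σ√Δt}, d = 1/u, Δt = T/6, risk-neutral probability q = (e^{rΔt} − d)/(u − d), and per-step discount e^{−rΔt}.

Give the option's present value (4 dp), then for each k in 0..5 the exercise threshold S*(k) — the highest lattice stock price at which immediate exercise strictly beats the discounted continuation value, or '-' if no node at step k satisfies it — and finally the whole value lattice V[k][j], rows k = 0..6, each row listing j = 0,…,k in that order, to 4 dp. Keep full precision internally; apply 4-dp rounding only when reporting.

Δt=0.06767  u=1.06000  d=0.94340  q=0.51683  discount=0.99635
step 6 (expiry): payoffs max(K−S,0) = 30.3675 22.7015 14.0881 4.4100 0.0000 0.0000 0.0000
step 5: (k=5,j=0): S=65.7438, (K−S)⁺=26.6462, hold=26.3092 ⇒ V=26.6462 exercise | (k=5,j=1): S=73.8697, (K−S)⁺=18.5203, hold=18.1833 ⇒ V=18.5203 exercise | (k=5,j=2): S=83.0000, (K−S)⁺=9.3900, hold=9.0530 ⇒ V=9.3900 exercise | (k=5,j=3): S=93.2588, (K−S)⁺=0.0000, hold=2.1230 ⇒ V=2.1230 continue | (k=5,j=4): S=104.7855, (K−S)⁺=0.0000, hold=0.0000 ⇒ V=0.0000 continue | (k=5,j=5): S=117.7370, (K−S)⁺=0.0000, hold=0.0000 ⇒ V=0.0000 continue  boundary S*=83.0000
step 4: (k=4,j=0): S=69.6885, (K−S)⁺=22.7015, hold=22.3646 ⇒ V=22.7015 exercise | (k=4,j=1): S=78.3019, (K−S)⁺=14.0881, hold=13.7511 ⇒ V=14.0881 exercise | (k=4,j=2): S=87.9800, (K−S)⁺=4.4100, hold=5.6136 ⇒ V=5.6136 continue | (k=4,j=3): S=98.8543, (K−S)⁺=0.0000, hold=1.0220 ⇒ V=1.0220 continue | (k=4,j=4): S=111.0726, (K−S)⁺=0.0000, hold=0.0000 ⇒ V=0.0000 continue  boundary S*=78.3019
step 3: (k=3,j=0): S=73.8697, (K−S)⁺=18.5203, hold=18.1833 ⇒ V=18.5203 exercise | (k=3,j=1): S=83.0000, (K−S)⁺=9.3900, hold=9.6728 ⇒ V=9.6728 continue | (k=3,j=2): S=93.2588, (K−S)⁺=0.0000, hold=3.2287 ⇒ V=3.2287 continue | (k=3,j=3): S=104.7855, (K−S)⁺=0.0000, hold=0.4920 ⇒ V=0.4920 continue  boundary S*=73.8697
step 2: (k=2,j=0): S=78.3019, (K−S)⁺=14.0881, hold=13.8967 ⇒ V=14.0881 exercise | (k=2,j=1): S=87.9800, (K−S)⁺=4.4100, hold=6.3192 ⇒ V=6.3192 continue | (k=2,j=2): S=98.8543, (K−S)⁺=0.0000, hold=1.8077 ⇒ V=1.8077 continue  boundary S*=78.3019
step 1: (k=1,j=0): S=83.0000, (K−S)⁺=9.3900, hold=10.0361 ⇒ V=10.0361 continue | (k=1,j=1): S=93.2588, (K−S)⁺=0.0000, hold=3.9730 ⇒ V=3.9730 continue  boundary S*=-
step 0: (k=0,j=0): S=87.9800, (K−S)⁺=4.4100, hold=6.8773 ⇒ V=6.8773 continue  boundary S*=-

price = 6.8773
boundary = - - 78.3019 73.8697 78.3019 83.0000
tree:
6.8773
10.0361 3.9730
14.0881 6.3192 1.8077
18.5203 9.6728 3.2287 0.4920
22.7015 14.0881 5.6136 1.0220 0.0000
26.6462 18.5203 9.3900 2.1230 0.0000 0.0000
30.3675 22.7015 14.0881 4.4100 0.0000 0.0000 0.0000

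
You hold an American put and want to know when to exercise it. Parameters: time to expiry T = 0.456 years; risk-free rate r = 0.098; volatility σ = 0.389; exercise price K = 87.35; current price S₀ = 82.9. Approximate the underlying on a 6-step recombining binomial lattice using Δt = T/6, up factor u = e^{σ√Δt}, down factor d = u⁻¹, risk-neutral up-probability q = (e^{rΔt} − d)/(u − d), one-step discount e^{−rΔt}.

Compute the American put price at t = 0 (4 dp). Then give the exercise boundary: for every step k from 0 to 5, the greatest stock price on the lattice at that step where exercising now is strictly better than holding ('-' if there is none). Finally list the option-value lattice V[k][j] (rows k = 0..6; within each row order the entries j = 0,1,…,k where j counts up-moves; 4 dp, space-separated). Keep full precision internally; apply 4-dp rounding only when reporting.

price = 9.7847
boundary = - - 66.8971 60.0943 66.8971 74.4699
tree:
9.7847
14.4177 5.4417
20.4529 8.7848 2.2840
27.2557 13.7122 4.1419 0.5183
33.3667 20.4529 7.3857 1.0612 0.0000
38.8562 27.2557 12.8801 2.1731 0.0000 0.0000
43.7875 33.3667 20.4529 4.4500 0.0000 0.0000 0.0000

params: Δt=0.07600 u=1.11320 d=0.89831 q=0.50800 e^(-rΔt)=0.99258
t_6 payoffs: 43.7875 33.3667 20.4529 4.4500 0.0000 0.0000 0.0000
t_5: node(5,0) S=48.4938 payoff=38.8562 vs cont=38.2081 → 38.8562 [stop]  node(5,1) S=60.0943 payoff=27.2557 vs cont=26.6075 → 27.2557 [stop]  node(5,2) S=74.4699 payoff=12.8801 vs cont=12.2319 → 12.8801 [stop]  node(5,3) S=92.2844 payoff=0.0000 vs cont=2.1731 → 2.1731 [wait]  node(5,4) S=114.3604 payoff=0.0000 vs cont=0.0000 → 0.0000 [wait]  node(5,5) S=141.7173 payoff=0.0000 vs cont=0.0000 → 0.0000 [wait]  ⇒ S*(5)=74.4699
t_4: node(4,0) S=53.9833 payoff=33.3667 vs cont=32.7185 → 33.3667 [stop]  node(4,1) S=66.8971 payoff=20.4529 vs cont=19.8048 → 20.4529 [stop]  node(4,2) S=82.9000 payoff=4.4500 vs cont=7.3857 → 7.3857 [wait]  node(4,3) S=102.7311 payoff=0.0000 vs cont=1.0612 → 1.0612 [wait]  node(4,4) S=127.3061 payoff=0.0000 vs cont=0.0000 → 0.0000 [wait]  ⇒ S*(4)=66.8971
t_3: node(3,0) S=60.0943 payoff=27.2557 vs cont=26.6075 → 27.2557 [stop]  node(3,1) S=74.4699 payoff=12.8801 vs cont=13.7122 → 13.7122 [wait]  node(3,2) S=92.2844 payoff=0.0000 vs cont=4.1419 → 4.1419 [wait]  node(3,3) S=114.3604 payoff=0.0000 vs cont=0.5183 → 0.5183 [wait]  ⇒ S*(3)=60.0943
t_2: node(2,0) S=66.8971 payoff=20.4529 vs cont=20.2243 → 20.4529 [stop]  node(2,1) S=82.9000 payoff=4.4500 vs cont=8.7848 → 8.7848 [wait]  node(2,2) S=102.7311 payoff=0.0000 vs cont=2.2840 → 2.2840 [wait]  ⇒ S*(2)=66.8971
t_1: node(1,0) S=74.4699 payoff=12.8801 vs cont=14.4177 → 14.4177 [wait]  node(1,1) S=92.2844 payoff=0.0000 vs cont=5.4417 → 5.4417 [wait]  ⇒ S*(1)=-
t_0: node(0,0) S=82.9000 payoff=4.4500 vs cont=9.7847 → 9.7847 [wait]  ⇒ S*(0)=-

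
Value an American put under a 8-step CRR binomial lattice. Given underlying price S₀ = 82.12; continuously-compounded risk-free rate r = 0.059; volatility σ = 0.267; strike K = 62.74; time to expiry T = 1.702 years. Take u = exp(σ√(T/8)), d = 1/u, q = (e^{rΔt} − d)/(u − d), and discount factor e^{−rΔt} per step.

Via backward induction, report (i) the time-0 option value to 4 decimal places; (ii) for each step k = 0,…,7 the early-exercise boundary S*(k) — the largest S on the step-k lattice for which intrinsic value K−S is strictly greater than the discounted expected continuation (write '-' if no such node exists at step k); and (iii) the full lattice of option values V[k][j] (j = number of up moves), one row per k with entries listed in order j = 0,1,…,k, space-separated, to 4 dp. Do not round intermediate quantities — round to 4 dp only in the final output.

Δt=0.21275, u=1.13106, d=0.88413, q=0.52040, disc=e^(-rΔt)=0.98753
k=8 terminal: V=max(K-S,0) → 32.0801 23.5171 12.5624 0.0000 0.0000 0.0000 0.0000 0.0000 0.0000
k=7: j=0 S=34.6781 intr=28.0619 cont=27.2793 V=28.0619[EX]; j=1 S=44.3634 intr=18.3766 cont=17.5940 V=18.3766[EX]; j=2 S=56.7537 intr=5.9863 cont=5.9497 V=5.9863[EX]; j=3 S=72.6046 intr=0.0000 cont=0.0000 V=0.0000[hold]; j=4 S=92.8825 intr=0.0000 cont=0.0000 V=0.0000[hold]; j=5 S=118.8238 intr=0.0000 cont=0.0000 V=0.0000[hold]; j=6 S=152.0103 intr=0.0000 cont=0.0000 V=0.0000[hold]; j=7 S=194.4655 intr=0.0000 cont=0.0000 V=0.0000[hold]  S*(7)=56.7537
k=6: j=0 S=39.2229 intr=23.5171 cont=22.7345 V=23.5171[EX]; j=1 S=50.1776 intr=12.5624 cont=11.7798 V=12.5624[EX]; j=2 S=64.1918 intr=0.0000 cont=2.8352 V=2.8352[hold]; j=3 S=82.1200 intr=0.0000 cont=0.0000 V=0.0000[hold]; j=4 S=105.0554 intr=0.0000 cont=0.0000 V=0.0000[hold]; j=5 S=134.3966 intr=0.0000 cont=0.0000 V=0.0000[hold]; j=6 S=171.9324 intr=0.0000 cont=0.0000 V=0.0000[hold]  S*(6)=50.1776
k=5: j=0 S=44.3634 intr=18.3766 cont=17.5940 V=18.3766[EX]; j=1 S=56.7537 intr=5.9863 cont=7.4068 V=7.4068[hold]; j=2 S=72.6046 intr=0.0000 cont=1.3428 V=1.3428[hold]; j=3 S=92.8825 intr=0.0000 cont=0.0000 V=0.0000[hold]; j=4 S=118.8238 intr=0.0000 cont=0.0000 V=0.0000[hold]; j=5 S=152.0103 intr=0.0000 cont=0.0000 V=0.0000[hold]  S*(5)=44.3634
k=4: j=0 S=50.1776 intr=12.5624 cont=12.5098 V=12.5624[EX]; j=1 S=64.1918 intr=0.0000 cont=4.1980 V=4.1980[hold]; j=2 S=82.1200 intr=0.0000 cont=0.6360 V=0.6360[hold]; j=3 S=105.0554 intr=0.0000 cont=0.0000 V=0.0000[hold]; j=4 S=134.3966 intr=0.0000 cont=0.0000 V=0.0000[hold]  S*(4)=50.1776
k=3: j=0 S=56.7537 intr=5.9863 cont=8.1071 V=8.1071[hold]; j=1 S=72.6046 intr=0.0000 cont=2.3151 V=2.3151[hold]; j=2 S=92.8825 intr=0.0000 cont=0.3012 V=0.3012[hold]; j=3 S=118.8238 intr=0.0000 cont=0.0000 V=0.0000[hold]  S*(3)=-
k=2: j=0 S=64.1918 intr=0.0000 cont=5.0294 V=5.0294[hold]; j=1 S=82.1200 intr=0.0000 cont=1.2512 V=1.2512[hold]; j=2 S=105.0554 intr=0.0000 cont=0.1427 V=0.1427[hold]  S*(2)=-
k=1: j=0 S=72.6046 intr=0.0000 cont=3.0250 V=3.0250[hold]; j=1 S=92.8825 intr=0.0000 cont=0.6659 V=0.6659[hold]  S*(1)=-
k=0: j=0 S=82.1200 intr=0.0000 cont=1.7749 V=1.7749[hold]  S*(0)=-

price = 1.7749
boundary = - - - - 50.1776 44.3634 50.1776 56.7537
tree:
1.7749
3.0250 0.6659
5.0294 1.2512 0.1427
8.1071 2.3151 0.3012 0.0000
12.5624 4.1980 0.6360 0.0000 0.0000
18.3766 7.4068 1.3428 0.0000 0.0000 0.0000
23.5171 12.5624 2.8352 0.0000 0.0000 0.0000 0.0000
28.0619 18.3766 5.9863 0.0000 0.0000 0.0000 0.0000 0.0000
32.0801 23.5171 12.5624 0.0000 0.0000 0.0000 0.0000 0.0000 0.0000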